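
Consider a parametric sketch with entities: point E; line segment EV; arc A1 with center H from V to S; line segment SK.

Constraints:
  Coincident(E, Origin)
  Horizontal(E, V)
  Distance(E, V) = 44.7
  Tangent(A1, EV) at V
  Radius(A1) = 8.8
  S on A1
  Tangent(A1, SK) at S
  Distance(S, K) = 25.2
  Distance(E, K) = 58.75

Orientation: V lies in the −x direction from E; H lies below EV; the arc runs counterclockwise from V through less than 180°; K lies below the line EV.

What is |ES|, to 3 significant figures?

54.3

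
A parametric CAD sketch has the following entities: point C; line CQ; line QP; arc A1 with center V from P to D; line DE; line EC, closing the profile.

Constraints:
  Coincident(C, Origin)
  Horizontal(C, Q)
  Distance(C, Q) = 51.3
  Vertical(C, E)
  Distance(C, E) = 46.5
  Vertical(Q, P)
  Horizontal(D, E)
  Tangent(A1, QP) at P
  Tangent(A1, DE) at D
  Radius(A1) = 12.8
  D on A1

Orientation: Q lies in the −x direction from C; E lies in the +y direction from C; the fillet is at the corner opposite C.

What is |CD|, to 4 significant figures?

60.37

C is at the origin; C and Q share the same y with |CQ| = 51.3 and Q on the −x side, so Q = (-51.30, 0.000). C and E share the same x with |CE| = 46.5 and E on the +y side, so E = (0.000, 46.50). The virtual corner opposite C is at (-51.30, 46.50). The tangent condition forces VP to be normal to QP and since A1 is tangent to DE there, VD ⟂ DE, with radius 12.8, so the center V sits 12.8 in from both sides at V = (-38.50, 33.70). That places the tangent points at P = (-51.30, 33.70) on QP and D = (-38.50, 46.50) on DE. Then |CD| = |D − C| = 60.37.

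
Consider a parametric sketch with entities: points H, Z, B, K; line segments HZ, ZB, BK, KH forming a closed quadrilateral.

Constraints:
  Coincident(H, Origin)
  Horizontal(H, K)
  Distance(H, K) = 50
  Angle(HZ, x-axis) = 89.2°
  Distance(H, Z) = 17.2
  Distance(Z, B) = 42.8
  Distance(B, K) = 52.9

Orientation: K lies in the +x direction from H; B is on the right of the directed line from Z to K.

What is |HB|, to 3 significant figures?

25.7

H is at the origin; HK is horizontal with |HK| = 50.0 and K in +x, so K = (50.0, 0). HZ runs at 89.2° with |HZ| = 17.2, so Z = (0.240, 17.2). B is determined by |ZB| = 42.8 and |BK| = 52.9 together: it lies at the intersection of circle(Z, 42.8) and circle(K, 52.9). With |ZK| = 52.6, the foot of the radical line on ZK is 17.1 from Z and the perpendicular offset is √(42.8² − 17.1²) = 39.2. Taking the right-of-ZK solution: B = (3.63, -25.5).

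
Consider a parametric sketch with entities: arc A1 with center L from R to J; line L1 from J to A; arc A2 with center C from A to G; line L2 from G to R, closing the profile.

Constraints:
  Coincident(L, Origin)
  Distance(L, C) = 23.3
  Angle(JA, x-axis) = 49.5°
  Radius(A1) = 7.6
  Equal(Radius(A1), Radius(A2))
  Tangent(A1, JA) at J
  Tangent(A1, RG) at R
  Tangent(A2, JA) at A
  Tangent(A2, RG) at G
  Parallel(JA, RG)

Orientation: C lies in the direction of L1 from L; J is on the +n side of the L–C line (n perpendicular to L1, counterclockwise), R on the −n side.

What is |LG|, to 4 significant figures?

24.51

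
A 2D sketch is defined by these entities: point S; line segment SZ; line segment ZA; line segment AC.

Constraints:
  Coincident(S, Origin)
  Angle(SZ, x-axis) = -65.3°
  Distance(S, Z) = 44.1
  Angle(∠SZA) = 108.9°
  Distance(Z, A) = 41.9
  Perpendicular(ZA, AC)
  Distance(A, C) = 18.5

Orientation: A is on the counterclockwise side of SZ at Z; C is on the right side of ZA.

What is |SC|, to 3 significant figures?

82.4

S is at the origin; SZ runs at -65.3° with length 44.1, so Z = 44.1·(cos -65.3°, sin -65.3°) = (18.4, -40.1). ∠SZA = 108.9°, so ZA runs at -65.3° + (180° − 108.9°) = 5.80° from the x-axis; with |ZA| = 41.9, A = Z + 41.9·(cos 5.80°, sin 5.80°) = (60.1, -35.8). ZA ⟂ AC; with |AC| = 18.5 on the right of ZA, C = A + 18.5·(0.101, -0.995) = (62.0, -54.2). Then |SC| = |C − S| = 82.4.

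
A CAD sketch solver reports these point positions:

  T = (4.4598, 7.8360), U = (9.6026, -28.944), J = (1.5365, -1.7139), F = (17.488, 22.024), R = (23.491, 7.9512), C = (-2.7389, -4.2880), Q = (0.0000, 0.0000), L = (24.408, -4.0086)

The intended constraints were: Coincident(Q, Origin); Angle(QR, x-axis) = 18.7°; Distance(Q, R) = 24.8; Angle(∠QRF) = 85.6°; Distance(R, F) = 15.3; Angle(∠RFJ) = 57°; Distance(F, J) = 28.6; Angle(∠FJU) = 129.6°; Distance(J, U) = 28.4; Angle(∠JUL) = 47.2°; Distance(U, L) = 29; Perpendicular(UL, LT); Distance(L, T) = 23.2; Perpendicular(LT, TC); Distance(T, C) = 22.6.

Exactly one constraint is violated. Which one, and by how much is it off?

Distance(T, C) = 22.6 — off by 8.50.

Q = (0.00, 0.00) ✓; QR at 18.70° ✓; |QR| = 24.80 ✓; ∠QRF = 85.60° ✓; |RF| = 15.30 ✓; ∠RFJ = 57.00° ✓; |FJ| = 28.60 ✓; ∠FJU = 129.6° ✓; |JU| = 28.40 ✓; ∠JUL = 47.20° ✓; |UL| = 29.00 ✓; ∠(UL, LT) = 90.00° ✓; |LT| = 23.20 ✓; ∠(LT, TC) = 90.00° ✓; |TC| = 14.10 ✗.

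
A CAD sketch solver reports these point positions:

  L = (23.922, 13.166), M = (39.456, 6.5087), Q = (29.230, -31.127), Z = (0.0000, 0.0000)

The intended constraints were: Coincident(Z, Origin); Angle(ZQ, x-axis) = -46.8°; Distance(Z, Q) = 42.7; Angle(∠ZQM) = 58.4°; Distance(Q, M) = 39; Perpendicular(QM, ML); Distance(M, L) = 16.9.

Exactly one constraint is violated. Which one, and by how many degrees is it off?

Perpendicular(QM, ML) — off by 8.00°.

Z = (0.00, 0.00) ✓; ZQ at -46.80° ✓; |ZQ| = 42.70 ✓; ∠ZQM = 58.40° ✓; |QM| = 39.00 ✓; ∠(QM, ML) = 82.00° ✗; |ML| = 16.90 ✓.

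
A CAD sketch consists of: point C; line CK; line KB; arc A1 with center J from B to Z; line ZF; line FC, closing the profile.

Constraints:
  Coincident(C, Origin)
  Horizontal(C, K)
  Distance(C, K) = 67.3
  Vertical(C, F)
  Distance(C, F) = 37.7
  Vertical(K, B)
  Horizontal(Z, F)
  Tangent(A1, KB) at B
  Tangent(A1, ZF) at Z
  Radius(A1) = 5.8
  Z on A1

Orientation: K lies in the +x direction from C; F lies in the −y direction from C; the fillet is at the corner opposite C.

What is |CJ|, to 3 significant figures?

69.3

CF is vertical with |CF| = 37.7 and F on the −y side, so F = (0.00, -37.7). The virtual corner opposite C is at (67.3, -37.7). Since A1 is tangent to KB there, JB ⟂ KB and the tangent condition forces JZ to be normal to ZF, with radius 5.8, so the center J sits 5.8 in from both sides at J = (61.5, -31.9). Then |CJ| = |J − C| = 69.3.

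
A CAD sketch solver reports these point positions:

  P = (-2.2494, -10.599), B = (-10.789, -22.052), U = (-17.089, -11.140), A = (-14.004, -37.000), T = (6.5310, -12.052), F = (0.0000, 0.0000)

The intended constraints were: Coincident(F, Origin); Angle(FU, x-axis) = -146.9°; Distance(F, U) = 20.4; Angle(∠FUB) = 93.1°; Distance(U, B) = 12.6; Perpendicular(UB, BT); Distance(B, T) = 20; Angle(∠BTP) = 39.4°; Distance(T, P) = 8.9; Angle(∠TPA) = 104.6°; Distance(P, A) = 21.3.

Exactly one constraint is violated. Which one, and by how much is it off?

Distance(P, A) = 21.3 — off by 7.60.

F = (0.00, 0.00) ✓; FU at -146.9° ✓; |FU| = 20.40 ✓; ∠FUB = 93.10° ✓; |UB| = 12.60 ✓; ∠(UB, BT) = 90.00° ✓; |BT| = 20.00 ✓; ∠BTP = 39.40° ✓; |TP| = 8.900 ✓; ∠TPA = 104.6° ✓; |PA| = 28.90 ✗.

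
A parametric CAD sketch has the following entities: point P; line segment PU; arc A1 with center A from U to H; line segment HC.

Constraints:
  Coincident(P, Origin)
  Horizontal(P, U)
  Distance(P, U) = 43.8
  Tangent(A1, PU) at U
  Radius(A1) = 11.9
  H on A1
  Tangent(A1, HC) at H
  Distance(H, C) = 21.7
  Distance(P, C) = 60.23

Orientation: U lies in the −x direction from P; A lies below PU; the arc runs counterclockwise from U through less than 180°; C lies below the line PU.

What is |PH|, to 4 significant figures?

57.27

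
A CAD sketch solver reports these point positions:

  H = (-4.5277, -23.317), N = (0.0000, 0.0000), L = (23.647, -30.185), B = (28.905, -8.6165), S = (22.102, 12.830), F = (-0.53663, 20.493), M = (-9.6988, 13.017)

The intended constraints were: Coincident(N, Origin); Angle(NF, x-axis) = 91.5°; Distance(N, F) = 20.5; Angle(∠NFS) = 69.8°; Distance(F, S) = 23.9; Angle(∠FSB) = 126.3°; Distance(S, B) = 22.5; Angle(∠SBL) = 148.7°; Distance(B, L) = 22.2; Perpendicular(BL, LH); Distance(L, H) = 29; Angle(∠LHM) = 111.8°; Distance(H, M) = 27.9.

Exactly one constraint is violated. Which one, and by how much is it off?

Distance(H, M) = 27.9 — off by 8.80.

N = (0.00, 0.00) ✓; NF at 91.50° ✓; |NF| = 20.50 ✓; ∠NFS = 69.80° ✓; |FS| = 23.90 ✓; ∠FSB = 126.3° ✓; |SB| = 22.50 ✓; ∠SBL = 148.7° ✓; |BL| = 22.20 ✓; ∠(BL, LH) = 90.00° ✓; |LH| = 29.00 ✓; ∠LHM = 111.8° ✓; |HM| = 36.70 ✗.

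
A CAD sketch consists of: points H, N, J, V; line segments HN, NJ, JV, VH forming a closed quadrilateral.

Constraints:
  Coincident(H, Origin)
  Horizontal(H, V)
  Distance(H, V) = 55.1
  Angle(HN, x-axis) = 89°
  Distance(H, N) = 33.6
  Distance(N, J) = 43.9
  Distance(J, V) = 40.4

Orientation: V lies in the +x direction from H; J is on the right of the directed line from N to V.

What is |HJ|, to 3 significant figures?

17.3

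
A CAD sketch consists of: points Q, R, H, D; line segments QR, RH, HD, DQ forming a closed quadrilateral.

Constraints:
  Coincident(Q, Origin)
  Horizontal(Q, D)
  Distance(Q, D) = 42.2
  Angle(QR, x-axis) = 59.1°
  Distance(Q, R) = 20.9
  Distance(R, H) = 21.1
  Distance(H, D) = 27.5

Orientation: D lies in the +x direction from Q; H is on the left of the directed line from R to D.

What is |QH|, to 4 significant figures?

39.51

Checks: Q.y = 0.00, D.y = 0.00 ✓; |RH| = 21.10 ✓; |HD| = 27.50 ✓.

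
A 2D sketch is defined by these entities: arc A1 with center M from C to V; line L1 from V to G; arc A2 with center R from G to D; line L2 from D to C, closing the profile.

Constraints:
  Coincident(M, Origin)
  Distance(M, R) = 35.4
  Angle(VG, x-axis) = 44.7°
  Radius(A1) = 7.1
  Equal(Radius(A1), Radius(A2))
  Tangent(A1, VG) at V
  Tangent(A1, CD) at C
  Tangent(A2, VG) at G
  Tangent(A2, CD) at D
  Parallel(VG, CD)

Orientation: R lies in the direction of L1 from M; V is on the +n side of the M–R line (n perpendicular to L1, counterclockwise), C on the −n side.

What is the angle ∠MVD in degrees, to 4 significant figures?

68.14°

Tangency of A1 to both parallel lines with radius 7.1 puts V and C at M ± 7.1·n: V = (-4.994, 5.047), C = (4.994, -5.047). Equal radii place G and D the same way about R: G = R + 7.1·n = (20.17, 29.95), D = R − 7.1·n = (30.16, 19.85). Then cos ∠MVD = VM·VD / (|VM||VD|), giving 68.14°.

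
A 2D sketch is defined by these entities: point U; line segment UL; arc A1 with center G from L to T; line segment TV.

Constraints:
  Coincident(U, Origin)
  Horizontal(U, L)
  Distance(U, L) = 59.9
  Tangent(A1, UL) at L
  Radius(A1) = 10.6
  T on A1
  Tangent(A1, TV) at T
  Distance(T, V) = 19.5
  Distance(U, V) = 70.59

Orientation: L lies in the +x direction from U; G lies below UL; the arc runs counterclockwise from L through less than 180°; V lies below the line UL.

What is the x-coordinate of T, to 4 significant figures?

51.27

U is at the origin; U and L share the same y with |UL| = 59.9 and L on the +x side, so L = (59.90, 0.000). The tangent condition forces GL to be normal to UL, so G = L + (0, -10.6) = (59.90, -10.60). Since GT ⟂ TV (tangency), |GV| = √(10.6² + 19.5²) = 22.19 regardless of where T sits on A1. So V lies on both circle(U, 70.59) and circle(G, 22.19); the below-UL intersection is V = (62.60, -32.63). T is the foot of the tangent from V: T = (51.27, -16.76).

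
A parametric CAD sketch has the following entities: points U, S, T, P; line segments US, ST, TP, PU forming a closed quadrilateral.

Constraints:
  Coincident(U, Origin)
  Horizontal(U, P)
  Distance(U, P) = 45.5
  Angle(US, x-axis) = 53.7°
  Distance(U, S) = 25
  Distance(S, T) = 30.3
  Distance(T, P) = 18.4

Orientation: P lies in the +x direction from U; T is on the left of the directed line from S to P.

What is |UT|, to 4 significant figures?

48.66

Checks: |ST| = 30.30 ✓; |TP| = 18.40 ✓.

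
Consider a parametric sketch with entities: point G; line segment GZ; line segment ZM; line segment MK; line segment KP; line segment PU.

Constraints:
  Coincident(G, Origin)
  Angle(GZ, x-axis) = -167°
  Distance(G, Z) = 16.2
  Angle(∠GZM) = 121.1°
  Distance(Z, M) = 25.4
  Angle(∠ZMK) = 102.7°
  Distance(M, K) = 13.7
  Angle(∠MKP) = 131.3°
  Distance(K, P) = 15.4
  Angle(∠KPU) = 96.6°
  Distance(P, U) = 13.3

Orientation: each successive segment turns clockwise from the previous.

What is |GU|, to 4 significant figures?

17.03

G is at the origin; GZ runs at -167.0° with length 16.2, so Z = (-15.78, -3.644). ∠GZM = 121.1° gives ZM at 134.1° from the x-axis; with |ZM| = 25.4, M = (-33.46, 14.60). ∠ZMK = 102.7° gives MK at 56.80° from the x-axis; with |MK| = 13.7, K = (-25.96, 26.06). ∠MKP = 131.3° gives KP at 8.100° from the x-axis; with |KP| = 15.4, P = (-10.71, 28.23). ∠KPU = 96.6° gives PU at -75.30° from the x-axis; with |PU| = 13.3, U = (-7.338, 15.37). Then |GU| = |U − G| = 17.03.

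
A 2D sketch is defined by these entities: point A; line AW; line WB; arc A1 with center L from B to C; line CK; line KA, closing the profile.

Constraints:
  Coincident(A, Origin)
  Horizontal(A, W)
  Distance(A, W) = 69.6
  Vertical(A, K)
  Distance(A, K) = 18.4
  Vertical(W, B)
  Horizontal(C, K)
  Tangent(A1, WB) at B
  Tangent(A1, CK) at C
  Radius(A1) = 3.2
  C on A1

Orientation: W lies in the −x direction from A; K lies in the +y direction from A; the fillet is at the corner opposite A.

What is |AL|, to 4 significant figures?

68.12

A and K share the same x with |AK| = 18.4 and K on the +y side, so K = (0.000, 18.40). The virtual corner opposite A is at (-69.60, 18.40). The tangent condition forces LB to be normal to WB and A1 meets CK tangentially, so LC is at right angles to CK, with radius 3.2, so the center L sits 3.2 in from both sides at L = (-66.40, 15.20). Then |AL| = |L − A| = 68.12.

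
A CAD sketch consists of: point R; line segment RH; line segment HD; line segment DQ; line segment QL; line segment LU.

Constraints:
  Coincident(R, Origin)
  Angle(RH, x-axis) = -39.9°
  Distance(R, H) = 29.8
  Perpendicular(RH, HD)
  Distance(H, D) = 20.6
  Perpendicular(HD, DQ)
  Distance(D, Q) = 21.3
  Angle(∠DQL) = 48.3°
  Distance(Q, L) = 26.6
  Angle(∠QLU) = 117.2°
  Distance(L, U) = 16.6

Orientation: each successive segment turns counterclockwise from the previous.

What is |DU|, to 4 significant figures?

20.05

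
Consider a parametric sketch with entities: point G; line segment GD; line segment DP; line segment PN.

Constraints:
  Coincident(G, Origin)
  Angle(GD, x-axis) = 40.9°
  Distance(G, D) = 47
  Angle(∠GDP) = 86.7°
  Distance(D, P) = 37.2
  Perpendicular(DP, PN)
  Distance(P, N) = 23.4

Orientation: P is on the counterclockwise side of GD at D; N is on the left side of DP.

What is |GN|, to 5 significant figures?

41.751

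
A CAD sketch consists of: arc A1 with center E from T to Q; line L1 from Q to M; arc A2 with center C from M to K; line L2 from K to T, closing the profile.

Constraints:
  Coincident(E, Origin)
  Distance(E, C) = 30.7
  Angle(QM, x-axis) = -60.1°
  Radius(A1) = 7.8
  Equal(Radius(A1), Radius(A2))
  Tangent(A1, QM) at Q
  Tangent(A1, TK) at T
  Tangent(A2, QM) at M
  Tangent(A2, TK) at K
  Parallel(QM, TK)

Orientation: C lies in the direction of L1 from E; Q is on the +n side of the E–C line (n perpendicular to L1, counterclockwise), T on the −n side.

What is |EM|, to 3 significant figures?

31.7

Tangency of A1 to both parallel lines with radius 7.8 puts Q and T at E ± 7.8·n: Q = (6.76, 3.89), T = (-6.76, -3.89). Equal radii place M and K the same way about C: M = C + 7.8·n = (22.1, -22.7), K = C − 7.8·n = (8.54, -30.5). Then |EM| = |M − E| = 31.7.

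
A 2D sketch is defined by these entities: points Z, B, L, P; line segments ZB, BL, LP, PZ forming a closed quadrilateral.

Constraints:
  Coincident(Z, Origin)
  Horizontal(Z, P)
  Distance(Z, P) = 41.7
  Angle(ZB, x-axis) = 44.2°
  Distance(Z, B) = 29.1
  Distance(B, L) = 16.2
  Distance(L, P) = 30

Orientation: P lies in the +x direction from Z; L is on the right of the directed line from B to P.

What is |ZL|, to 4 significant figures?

13.99

Z is at the origin; ZP is horizontal with |ZP| = 41.7 and P in +x, so P = (41.7, 0). ZB runs at 44.2° with |ZB| = 29.1, so B = (20.86, 20.29). L is determined by |BL| = 16.2 and |LP| = 30.0 together: it lies at the intersection of circle(B, 16.2) and circle(P, 30.0). With |BP| = 29.08, the foot of the radical line on BP is 3.580 from B and the perpendicular offset is √(16.2² − 3.580²) = 15.80. Taking the right-of-BP solution: L = (12.41, 6.470).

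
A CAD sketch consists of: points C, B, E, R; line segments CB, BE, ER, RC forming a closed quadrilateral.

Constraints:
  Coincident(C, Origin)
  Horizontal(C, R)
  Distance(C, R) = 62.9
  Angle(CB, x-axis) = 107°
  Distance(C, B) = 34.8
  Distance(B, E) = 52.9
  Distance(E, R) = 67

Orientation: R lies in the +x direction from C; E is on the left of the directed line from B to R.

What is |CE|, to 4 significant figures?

70.21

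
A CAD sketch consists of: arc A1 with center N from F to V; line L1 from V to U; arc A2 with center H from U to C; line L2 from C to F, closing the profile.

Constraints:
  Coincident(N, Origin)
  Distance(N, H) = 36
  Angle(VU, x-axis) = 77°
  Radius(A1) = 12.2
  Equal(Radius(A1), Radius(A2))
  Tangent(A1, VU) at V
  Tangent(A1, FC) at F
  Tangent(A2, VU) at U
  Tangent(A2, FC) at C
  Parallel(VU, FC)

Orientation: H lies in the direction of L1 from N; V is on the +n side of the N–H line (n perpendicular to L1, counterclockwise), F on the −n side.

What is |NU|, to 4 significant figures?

38.01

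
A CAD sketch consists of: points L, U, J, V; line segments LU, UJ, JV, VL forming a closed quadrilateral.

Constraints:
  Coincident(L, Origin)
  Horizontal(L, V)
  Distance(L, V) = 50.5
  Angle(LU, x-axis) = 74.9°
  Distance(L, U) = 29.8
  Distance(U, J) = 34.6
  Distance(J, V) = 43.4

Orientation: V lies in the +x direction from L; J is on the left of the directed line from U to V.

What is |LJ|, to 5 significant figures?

57.834

Checks: |UJ| = 34.60 ✓; |JV| = 43.40 ✓.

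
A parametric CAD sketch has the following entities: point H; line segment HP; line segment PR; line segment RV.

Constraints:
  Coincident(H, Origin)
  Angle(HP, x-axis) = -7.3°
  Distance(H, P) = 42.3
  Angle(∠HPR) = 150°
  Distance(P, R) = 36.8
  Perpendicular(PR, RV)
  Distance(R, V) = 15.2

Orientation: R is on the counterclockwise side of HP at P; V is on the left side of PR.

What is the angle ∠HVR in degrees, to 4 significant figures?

94.63°

H is at the origin; HP runs at -7.3° with length 42.3, so P = 42.3·(cos -7.3°, sin -7.3°) = (41.96, -5.375). ∠HPR = 150.0°, so PR runs at -7.3° + (180° − 150.0°) = 22.70° from the x-axis; with |PR| = 36.8, R = P + 36.8·(cos 22.70°, sin 22.70°) = (75.91, 8.827). PR ⟂ RV; with |RV| = 15.2 on the left of PR, V = R + 15.2·(-0.3859, 0.9225) = (70.04, 22.85). Then cos ∠HVR = VH·VR / (|VH||VR|), giving 94.63°.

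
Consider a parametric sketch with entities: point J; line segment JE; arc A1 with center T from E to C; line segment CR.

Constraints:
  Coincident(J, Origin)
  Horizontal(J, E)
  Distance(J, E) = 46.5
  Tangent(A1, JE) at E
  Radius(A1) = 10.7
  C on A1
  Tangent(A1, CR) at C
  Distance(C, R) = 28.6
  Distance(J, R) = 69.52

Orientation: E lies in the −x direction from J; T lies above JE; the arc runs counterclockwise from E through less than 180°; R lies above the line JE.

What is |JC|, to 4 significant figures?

42.39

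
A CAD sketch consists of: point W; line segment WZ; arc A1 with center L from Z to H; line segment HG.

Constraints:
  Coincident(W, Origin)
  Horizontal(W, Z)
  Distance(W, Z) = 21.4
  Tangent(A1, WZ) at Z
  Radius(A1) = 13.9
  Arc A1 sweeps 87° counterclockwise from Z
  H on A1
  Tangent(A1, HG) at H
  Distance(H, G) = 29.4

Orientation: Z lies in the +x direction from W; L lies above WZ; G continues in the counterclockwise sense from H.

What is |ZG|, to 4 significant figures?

45.24

On A1, Z sits at bearing -90° from L; an 87° counterclockwise sweep puts H at bearing -3°, so H = L + 13.9·(cos -3°, sin -3°) = (35.28, 13.17). Tangency of A1 to HG means the radius LH is perpendicular to HG, so HG runs along (−sin -3°, cos -3°); with |HG| = 29.4, G = (36.82, 42.53). Then |ZG| = |G − Z| = 45.24.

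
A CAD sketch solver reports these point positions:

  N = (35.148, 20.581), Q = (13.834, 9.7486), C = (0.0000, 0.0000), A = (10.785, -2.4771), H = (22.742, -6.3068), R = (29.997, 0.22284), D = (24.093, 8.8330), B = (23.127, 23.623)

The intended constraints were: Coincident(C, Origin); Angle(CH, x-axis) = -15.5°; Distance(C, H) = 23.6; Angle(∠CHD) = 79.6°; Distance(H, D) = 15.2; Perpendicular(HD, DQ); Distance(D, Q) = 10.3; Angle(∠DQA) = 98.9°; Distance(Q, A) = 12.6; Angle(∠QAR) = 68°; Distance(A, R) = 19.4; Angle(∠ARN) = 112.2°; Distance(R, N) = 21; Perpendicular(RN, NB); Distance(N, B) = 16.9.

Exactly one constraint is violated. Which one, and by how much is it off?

Distance(N, B) = 16.9 — off by 4.50.

C = (0.00, 0.00) ✓; CH at -15.50° ✓; |CH| = 23.60 ✓; ∠CHD = 79.60° ✓; |HD| = 15.20 ✓; ∠(HD, DQ) = 90.00° ✓; |DQ| = 10.30 ✓; ∠DQA = 98.90° ✓; |QA| = 12.60 ✓; ∠QAR = 68.00° ✓; |AR| = 19.40 ✓; ∠ARN = 112.2° ✓; |RN| = 21.00 ✓; ∠(RN, NB) = 90.00° ✓; |NB| = 12.40 ✗.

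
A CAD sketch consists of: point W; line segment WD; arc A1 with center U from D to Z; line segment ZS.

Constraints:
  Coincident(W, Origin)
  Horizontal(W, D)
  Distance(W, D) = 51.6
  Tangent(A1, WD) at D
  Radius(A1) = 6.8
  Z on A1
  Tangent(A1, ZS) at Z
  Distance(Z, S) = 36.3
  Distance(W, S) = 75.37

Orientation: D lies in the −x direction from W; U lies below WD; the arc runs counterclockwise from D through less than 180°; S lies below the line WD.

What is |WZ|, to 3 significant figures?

58.7

W is at the origin; W and D share the same y with |WD| = 51.6 and D on the −x side, so D = (-51.6, 0.00). Tangency of A1 to WD means the radius UD is perpendicular to WD, so U = D + (0, -6.8) = (-51.6, -6.80). Since UZ ⟂ ZS (tangency), |US| = √(6.8² + 36.3²) = 36.9 regardless of where Z sits on A1. So S lies on both circle(W, 75.37) and circle(U, 36.9); the below-WD intersection is S = (-62.5, -42.1). Z is the foot of the tangent from S: Z = (-58.4, -6.02).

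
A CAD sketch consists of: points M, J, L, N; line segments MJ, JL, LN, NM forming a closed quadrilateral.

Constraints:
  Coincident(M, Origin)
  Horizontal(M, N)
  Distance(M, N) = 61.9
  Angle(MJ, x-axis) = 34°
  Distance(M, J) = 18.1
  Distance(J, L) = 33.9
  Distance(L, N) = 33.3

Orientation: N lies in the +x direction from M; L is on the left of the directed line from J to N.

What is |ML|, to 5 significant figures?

51.991

M is at the origin; MN is horizontal with |MN| = 61.9 and N in +x, so N = (61.9, 0). MJ runs at 34.0° with |MJ| = 18.1, so J = (15.006, 10.121). L is determined by |JL| = 33.9 and |LN| = 33.3 together: it lies at the intersection of circle(J, 33.9) and circle(N, 33.3). With |JN| = 47.974, the foot of the radical line on JN is 24.407 from J and the perpendicular offset is √(33.9² − 24.407²) = 23.526. Taking the left-of-JN solution: L = (43.827, 27.969).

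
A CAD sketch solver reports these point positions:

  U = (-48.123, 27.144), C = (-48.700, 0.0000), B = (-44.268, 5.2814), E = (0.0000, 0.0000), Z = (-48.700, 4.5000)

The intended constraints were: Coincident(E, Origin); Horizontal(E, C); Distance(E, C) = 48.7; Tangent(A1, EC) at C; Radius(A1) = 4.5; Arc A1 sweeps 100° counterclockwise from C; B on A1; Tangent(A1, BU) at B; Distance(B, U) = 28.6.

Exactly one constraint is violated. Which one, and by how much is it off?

Distance(B, U) = 28.6 — off by 6.40.

E = (0.00, 0.00) ✓; E.y = 0.00, C.y = 0.00 ✓; |EC| = 48.70 ✓; ∠(ZC, CE) = 90.00° ✓; |ZC| = 4.500 ✓; bearing(Z→B) − bearing(Z→C) = 100.0° ✓; |ZB| = 4.500 ✓; ∠(ZB, BU) = 90.00° ✓; |BU| = 22.20 ✗.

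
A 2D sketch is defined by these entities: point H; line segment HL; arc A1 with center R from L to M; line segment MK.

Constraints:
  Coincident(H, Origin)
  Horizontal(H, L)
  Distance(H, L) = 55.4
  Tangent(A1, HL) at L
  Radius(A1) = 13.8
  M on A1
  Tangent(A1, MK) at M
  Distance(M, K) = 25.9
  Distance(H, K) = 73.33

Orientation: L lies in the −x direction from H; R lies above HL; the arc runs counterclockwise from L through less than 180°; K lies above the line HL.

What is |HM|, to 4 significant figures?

49.38

H is at the origin; H and L share the same y with |HL| = 55.4 and L on the −x side, so L = (-55.40, 0.000). The tangent condition forces RL to be normal to HL, so R = L + (0, 13.8) = (-55.40, 13.80). Since RM ⟂ MK (tangency), |RK| = √(13.8² + 25.9²) = 29.35 regardless of where M sits on A1. So K lies on both circle(H, 73.33) and circle(R, 29.35); the above-HL intersection is K = (-59.50, 42.86). M is the foot of the tangent from K: M = (-44.25, 21.93).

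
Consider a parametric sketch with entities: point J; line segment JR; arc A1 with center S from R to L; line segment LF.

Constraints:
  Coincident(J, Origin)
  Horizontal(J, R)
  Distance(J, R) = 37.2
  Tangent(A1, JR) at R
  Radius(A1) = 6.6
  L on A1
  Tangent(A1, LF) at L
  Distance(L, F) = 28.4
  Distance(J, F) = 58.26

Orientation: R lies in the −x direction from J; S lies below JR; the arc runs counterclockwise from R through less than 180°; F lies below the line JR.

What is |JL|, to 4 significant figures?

44.12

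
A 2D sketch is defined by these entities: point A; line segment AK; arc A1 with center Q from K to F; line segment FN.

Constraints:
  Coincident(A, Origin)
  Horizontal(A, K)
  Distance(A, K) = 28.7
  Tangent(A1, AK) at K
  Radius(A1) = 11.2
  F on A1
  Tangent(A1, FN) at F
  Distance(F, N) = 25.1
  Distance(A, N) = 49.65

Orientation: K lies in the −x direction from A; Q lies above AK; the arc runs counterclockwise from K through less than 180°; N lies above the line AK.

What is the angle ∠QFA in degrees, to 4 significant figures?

109.2°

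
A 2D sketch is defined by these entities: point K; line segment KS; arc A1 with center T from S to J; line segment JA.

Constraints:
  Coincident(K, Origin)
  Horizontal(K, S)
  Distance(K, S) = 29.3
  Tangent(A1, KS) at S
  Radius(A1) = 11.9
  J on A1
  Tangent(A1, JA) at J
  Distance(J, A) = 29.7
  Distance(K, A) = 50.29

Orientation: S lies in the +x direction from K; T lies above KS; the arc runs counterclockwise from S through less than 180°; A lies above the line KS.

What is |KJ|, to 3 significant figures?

43.5

K is at the origin; KS is horizontal with |KS| = 29.3 and S on the +x side, so S = (29.3, 0.00). A1 meets KS tangentially, so TS is at right angles to KS, so T = S + (0, 11.9) = (29.3, 11.9). Since TJ ⟂ JA (tangency), |TA| = √(11.9² + 29.7²) = 32.0 regardless of where J sits on A1. So A lies on both circle(K, 50.29) and circle(T, 32.0); the above-KS intersection is A = (25.0, 43.6). J is the foot of the tangent from A: J = (39.7, 17.8).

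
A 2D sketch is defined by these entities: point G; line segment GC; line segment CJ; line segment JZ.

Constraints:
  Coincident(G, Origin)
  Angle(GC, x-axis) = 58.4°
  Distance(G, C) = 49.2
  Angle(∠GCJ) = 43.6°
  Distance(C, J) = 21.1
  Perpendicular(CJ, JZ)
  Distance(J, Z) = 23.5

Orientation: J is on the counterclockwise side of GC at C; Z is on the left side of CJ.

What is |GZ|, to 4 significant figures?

17.88

G is at the origin; GC runs at 58.4° with length 49.2, so C = 49.2·(cos 58.4°, sin 58.4°) = (25.78, 41.90). ∠GCJ = 43.6°, so CJ runs at 58.4° + (180° − 43.6°) = 194.8° from the x-axis; with |CJ| = 21.1, J = C + 21.1·(cos 194.8°, sin 194.8°) = (5.380, 36.52). The perpendicularity gives JZ at right angles to CJ; with |JZ| = 23.5 on the left of CJ, Z = J + 23.5·(0.2554, -0.9668) = (11.38, 13.79). Then |GZ| = |Z − G| = 17.88.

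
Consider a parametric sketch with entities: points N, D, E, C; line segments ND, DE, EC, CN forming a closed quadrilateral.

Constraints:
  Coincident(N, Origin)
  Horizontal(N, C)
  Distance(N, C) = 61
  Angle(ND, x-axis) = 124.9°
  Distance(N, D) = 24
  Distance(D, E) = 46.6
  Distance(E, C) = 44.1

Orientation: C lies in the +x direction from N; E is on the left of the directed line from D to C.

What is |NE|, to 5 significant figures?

44.917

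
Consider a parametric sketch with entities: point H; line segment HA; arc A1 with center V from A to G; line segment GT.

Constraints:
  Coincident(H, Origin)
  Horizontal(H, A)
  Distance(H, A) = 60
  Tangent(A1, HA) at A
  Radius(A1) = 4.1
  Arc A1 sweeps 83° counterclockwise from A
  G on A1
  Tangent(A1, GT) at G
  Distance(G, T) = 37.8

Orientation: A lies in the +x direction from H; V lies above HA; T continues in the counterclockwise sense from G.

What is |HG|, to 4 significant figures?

64.17

H is at the origin; H and A share the same y with |HA| = 60.0 and A on the +x side, so A = (60.00, 0.000). The tangent condition forces VA to be normal to HA, so V = A + (0, 4.1) = (60.00, 4.100). On A1, A sits at bearing -90° from V; an 83° counterclockwise sweep puts G at bearing -7°, so G = V + 4.1·(cos -7°, sin -7°) = (64.07, 3.600). Then |HG| = |G − H| = 64.17.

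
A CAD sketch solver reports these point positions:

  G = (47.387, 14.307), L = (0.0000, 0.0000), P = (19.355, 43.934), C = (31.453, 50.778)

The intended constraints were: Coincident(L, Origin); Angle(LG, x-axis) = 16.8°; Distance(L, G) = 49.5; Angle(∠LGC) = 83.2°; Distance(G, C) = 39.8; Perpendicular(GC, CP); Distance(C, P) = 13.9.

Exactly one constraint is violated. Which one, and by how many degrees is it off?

Perpendicular(GC, CP) — off by 5.90°.

L = (0.00, 0.00) ✓; LG at 16.80° ✓; |LG| = 49.50 ✓; ∠LGC = 83.20° ✓; |GC| = 39.80 ✓; ∠(GC, CP) = 95.90° ✗; |CP| = 13.90 ✓.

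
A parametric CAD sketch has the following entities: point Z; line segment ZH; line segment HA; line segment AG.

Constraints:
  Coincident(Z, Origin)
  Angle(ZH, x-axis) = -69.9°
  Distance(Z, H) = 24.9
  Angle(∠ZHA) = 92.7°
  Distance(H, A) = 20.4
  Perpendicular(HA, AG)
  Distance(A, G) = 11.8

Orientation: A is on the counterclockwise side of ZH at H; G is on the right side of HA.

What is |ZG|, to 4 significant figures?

42.55

Z is at the origin; ZH runs at -69.9° with length 24.9, so H = 24.9·(cos -69.9°, sin -69.9°) = (8.557, -23.38). ∠ZHA = 92.7°, so HA runs at -69.9° + (180° − 92.7°) = 17.40° from the x-axis; with |HA| = 20.4, A = H + 20.4·(cos 17.40°, sin 17.40°) = (28.02, -17.28). HA is perpendicular to AG; with |AG| = 11.8 on the right of HA, G = A + 11.8·(0.2990, -0.9542) = (31.55, -28.54). Then |ZG| = |G − Z| = 42.55.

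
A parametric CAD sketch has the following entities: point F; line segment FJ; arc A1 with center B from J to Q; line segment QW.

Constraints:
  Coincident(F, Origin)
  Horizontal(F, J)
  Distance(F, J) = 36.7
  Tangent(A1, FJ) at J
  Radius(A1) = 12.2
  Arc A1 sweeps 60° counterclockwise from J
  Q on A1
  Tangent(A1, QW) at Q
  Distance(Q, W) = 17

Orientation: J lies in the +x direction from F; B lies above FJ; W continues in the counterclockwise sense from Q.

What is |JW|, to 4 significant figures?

28.23

F is at the origin; F and J share the same y with |FJ| = 36.7 and J on the +x side, so J = (36.70, 0.000). The tangent condition forces BJ to be normal to FJ, so B = J + (0, 12.2) = (36.70, 12.20). On A1, J sits at bearing -90° from B; a 60° counterclockwise sweep puts Q at bearing -30°, so Q = B + 12.2·(cos -30°, sin -30°) = (47.27, 6.100). The tangent condition forces BQ to be normal to QW, so QW runs along (−sin -30°, cos -30°); with |QW| = 17.0, W = (55.77, 20.82). Then |JW| = |W − J| = 28.23.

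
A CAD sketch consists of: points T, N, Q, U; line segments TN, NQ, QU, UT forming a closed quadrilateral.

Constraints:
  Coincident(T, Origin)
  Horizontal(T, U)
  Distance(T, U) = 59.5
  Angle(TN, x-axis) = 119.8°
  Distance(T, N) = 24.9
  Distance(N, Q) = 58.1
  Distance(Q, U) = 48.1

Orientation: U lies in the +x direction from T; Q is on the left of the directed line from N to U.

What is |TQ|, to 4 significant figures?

60.49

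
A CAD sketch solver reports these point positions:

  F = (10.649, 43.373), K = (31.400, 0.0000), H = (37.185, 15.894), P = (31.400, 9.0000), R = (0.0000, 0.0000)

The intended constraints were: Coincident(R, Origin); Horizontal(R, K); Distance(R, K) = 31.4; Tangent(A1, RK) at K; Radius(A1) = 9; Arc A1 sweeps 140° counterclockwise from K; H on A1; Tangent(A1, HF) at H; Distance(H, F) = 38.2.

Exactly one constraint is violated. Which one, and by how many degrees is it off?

Tangent(A1, HF) at H — off by 6.00°.

R = (0.00, 0.00) ✓; R.y = 0.00, K.y = 0.00 ✓; |RK| = 31.40 ✓; ∠(PK, KR) = 90.00° ✓; |PK| = 9.000 ✓; bearing(P→H) − bearing(P→K) = 140.0° ✓; |PH| = 9.000 ✓; ∠(PH, HF) = 96.00° ✗; |HF| = 38.20 ✓.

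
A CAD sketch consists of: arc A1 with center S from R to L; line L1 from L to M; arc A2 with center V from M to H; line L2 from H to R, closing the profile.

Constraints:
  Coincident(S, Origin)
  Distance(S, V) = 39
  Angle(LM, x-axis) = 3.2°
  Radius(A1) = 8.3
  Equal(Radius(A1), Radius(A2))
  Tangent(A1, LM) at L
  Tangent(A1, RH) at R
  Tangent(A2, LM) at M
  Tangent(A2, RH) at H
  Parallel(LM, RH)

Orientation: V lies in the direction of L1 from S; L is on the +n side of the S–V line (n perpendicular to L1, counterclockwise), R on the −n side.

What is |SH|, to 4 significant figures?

39.87

The slot axis is L1's direction at 3.2°, so u = (cos 3.2°, sin 3.2°) = (0.9984, 0.05582) and n = (−sin 3.2°, cos 3.2°) = (-0.05582, 0.9984). S is at the origin and V lies 39.0 along u from S, so V = 39.0·u = (38.94, 2.177). Tangency of A1 to both parallel lines with radius 8.3 puts L and R at S ± 8.3·n: L = (-0.4633, 8.287), R = (0.4633, -8.287). Equal radii place M and H the same way about V: M = V + 8.3·n = (38.48, 10.46), H = V − 8.3·n = (39.40, -6.110). Then |SH| = |H − S| = 39.87.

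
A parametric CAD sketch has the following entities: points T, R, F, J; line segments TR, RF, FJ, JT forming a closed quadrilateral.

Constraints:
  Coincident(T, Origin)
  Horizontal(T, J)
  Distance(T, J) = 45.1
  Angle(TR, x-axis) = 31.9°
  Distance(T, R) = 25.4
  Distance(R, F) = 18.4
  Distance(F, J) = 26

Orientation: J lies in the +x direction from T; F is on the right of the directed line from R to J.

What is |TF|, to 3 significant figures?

20.2

T is at the origin; TJ is horizontal with |TJ| = 45.1 and J in +x, so J = (45.1, 0). TR runs at 31.9° with |TR| = 25.4, so R = (21.6, 13.4). F is determined by |RF| = 18.4 and |FJ| = 26.0 together: it lies at the intersection of circle(R, 18.4) and circle(J, 26.0). With |RJ| = 27.1, the foot of the radical line on RJ is 7.32 from R and the perpendicular offset is √(18.4² − 7.32²) = 16.9. Taking the right-of-RJ solution: F = (19.6, -4.87).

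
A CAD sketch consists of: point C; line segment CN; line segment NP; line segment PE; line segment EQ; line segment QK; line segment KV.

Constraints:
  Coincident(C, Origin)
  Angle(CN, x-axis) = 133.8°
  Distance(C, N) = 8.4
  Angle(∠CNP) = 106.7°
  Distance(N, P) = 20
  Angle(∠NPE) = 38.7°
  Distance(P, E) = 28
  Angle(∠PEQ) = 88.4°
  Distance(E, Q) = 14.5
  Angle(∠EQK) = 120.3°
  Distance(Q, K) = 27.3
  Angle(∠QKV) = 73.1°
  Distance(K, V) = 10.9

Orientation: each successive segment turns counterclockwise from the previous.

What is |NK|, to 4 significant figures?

19.26

∠PEQ = 88.4° gives EQ at 80.00° from the x-axis; with |EQ| = 14.5, Q = (6.328, 5.601). ∠EQK = 120.3° gives QK at 139.7° from the x-axis; with |QK| = 27.3, K = (-14.49, 23.26). Then |NK| = |K − N| = 19.26.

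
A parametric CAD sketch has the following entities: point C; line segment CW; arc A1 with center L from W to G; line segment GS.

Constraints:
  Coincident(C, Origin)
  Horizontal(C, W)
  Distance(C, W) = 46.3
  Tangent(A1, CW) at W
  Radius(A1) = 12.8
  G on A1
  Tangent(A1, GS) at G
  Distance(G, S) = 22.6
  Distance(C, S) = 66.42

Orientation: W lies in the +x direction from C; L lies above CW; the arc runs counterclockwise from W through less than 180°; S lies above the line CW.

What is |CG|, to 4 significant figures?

60.79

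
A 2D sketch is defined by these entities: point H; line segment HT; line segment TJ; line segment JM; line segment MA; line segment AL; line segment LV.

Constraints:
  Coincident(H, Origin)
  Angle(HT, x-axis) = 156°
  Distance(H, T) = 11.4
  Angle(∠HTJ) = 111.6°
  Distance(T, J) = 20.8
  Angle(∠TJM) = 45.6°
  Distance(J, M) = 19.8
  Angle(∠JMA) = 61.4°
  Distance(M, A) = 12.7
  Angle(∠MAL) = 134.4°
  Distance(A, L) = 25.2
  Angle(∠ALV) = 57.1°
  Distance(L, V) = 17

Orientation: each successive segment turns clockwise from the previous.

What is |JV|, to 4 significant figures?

5.803

H is at the origin; HT runs at 156.0° with length 11.4, so T = (-10.41, 4.637). ∠HTJ = 111.6° gives TJ at 87.60° from the x-axis; with |TJ| = 20.8, J = (-9.543, 25.42). ∠TJM = 45.6° gives JM at -46.80° from the x-axis; with |JM| = 19.8, M = (4.011, 10.98). ∠JMA = 61.4° gives MA at -165.4° from the x-axis; with |MA| = 12.7, A = (-8.279, 7.784). ∠MAL = 134.4° gives AL at 149.0° from the x-axis; with |AL| = 25.2, L = (-29.88, 20.76). ∠ALV = 57.1° gives LV at 26.10° from the x-axis; with |LV| = 17.0, V = (-14.61, 28.24). Then |JV| = |V − J| = 5.803.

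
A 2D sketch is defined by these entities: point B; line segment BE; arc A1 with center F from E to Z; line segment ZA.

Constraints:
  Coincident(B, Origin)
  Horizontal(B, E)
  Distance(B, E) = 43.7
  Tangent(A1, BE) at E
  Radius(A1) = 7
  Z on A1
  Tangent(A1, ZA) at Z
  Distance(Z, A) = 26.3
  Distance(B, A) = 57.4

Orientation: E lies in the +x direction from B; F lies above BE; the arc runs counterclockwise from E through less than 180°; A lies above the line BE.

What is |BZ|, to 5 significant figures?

51.257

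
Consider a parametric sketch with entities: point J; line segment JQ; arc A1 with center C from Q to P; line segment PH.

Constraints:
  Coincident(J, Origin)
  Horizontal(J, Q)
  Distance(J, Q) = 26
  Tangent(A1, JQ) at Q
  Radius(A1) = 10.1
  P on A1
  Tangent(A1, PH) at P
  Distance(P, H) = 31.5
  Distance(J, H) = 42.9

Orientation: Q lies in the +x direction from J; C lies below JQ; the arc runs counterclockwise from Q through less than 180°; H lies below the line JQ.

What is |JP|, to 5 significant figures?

18.455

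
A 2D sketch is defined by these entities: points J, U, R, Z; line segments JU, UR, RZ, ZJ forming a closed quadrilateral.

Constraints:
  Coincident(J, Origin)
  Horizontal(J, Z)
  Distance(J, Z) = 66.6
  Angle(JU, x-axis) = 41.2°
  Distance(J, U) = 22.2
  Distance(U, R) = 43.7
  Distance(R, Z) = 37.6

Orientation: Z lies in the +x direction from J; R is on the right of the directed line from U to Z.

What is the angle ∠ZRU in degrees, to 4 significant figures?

79.13°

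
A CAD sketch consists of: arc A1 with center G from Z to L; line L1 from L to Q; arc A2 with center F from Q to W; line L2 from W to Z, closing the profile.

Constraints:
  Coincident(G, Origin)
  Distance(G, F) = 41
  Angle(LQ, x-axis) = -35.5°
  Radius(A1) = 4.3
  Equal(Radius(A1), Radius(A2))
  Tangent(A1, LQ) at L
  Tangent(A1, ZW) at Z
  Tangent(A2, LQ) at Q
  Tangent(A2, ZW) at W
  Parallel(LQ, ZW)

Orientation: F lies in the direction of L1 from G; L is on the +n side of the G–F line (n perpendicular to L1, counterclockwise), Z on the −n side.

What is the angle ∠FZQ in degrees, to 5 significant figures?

5.8592°

Tangency of A1 to both parallel lines with radius 4.3 puts L and Z at G ± 4.3·n: L = (2.4970, 3.5007), Z = (-2.4970, -3.5007). Equal radii place Q and W the same way about F: Q = F + 4.3·n = (35.876, -20.308), W = F − 4.3·n = (30.882, -27.310). Then cos ∠FZQ = ZF·ZQ / (|ZF||ZQ|), giving 5.8592°.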